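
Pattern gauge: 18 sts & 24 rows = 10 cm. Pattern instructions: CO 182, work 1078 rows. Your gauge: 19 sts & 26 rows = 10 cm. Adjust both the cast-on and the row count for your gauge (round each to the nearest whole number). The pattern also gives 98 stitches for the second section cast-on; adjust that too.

Stitches: 182 × 19/18 = 192.11 → 192.
Rows: 1078 × 26/24 = 1167.83 → 1168.
second section cast-on: 98 × 19/18 = 103.44 → 103.

Cast on 192 stitches; work 1168 rows; second section cast-on 103 stitches.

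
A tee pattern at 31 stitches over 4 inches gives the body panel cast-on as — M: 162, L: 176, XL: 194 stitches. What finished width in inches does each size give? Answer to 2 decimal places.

31/4 = 7.75 sts per in.
M: 162 / 7.75 = 20.903 → 20.90 in.
L: 176 / 7.75 = 22.710 → 22.71 in.
XL: 194 / 7.75 = 25.032 → 25.03 in.

M 20.90 inches; L 22.71 inches; XL 25.03 inches.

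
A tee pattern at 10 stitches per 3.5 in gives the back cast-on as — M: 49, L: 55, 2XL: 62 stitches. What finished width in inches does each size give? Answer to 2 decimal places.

10/3.5 = 2.857 sts per in.
M: 49 / 2.857 = 17.150 → 17.15 in.
L: 55 / 2.857 = 19.250 → 19.25 in.
2XL: 62 / 2.857 = 21.700 → 21.70 in.

M 17.15 inches; L 19.25 inches; 2XL 21.70 inches.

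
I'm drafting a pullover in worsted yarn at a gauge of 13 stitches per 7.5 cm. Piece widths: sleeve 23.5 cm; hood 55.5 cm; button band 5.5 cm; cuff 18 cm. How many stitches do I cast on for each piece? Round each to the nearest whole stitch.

sleeve 41; hood 96; button band 10; cuff 31.

Rate = 13/7.5 = 1.733 sts per cm.
sleeve: 23.5 × 1.733 = 40.73 → 41.
hood: 55.5 × 1.733 = 96.20 → 96.
button band: 5.5 × 1.733 = 9.53 → 10.
cuff: 18 × 1.733 = 31.20 → 31.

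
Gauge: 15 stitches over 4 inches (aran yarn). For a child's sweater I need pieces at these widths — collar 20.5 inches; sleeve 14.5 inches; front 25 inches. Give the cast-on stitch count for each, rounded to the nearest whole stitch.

collar 77; sleeve 54; front 94.

Rate = 15/4 = 3.75 sts per in.
collar: 20.5 × 3.75 = 76.88 → 77.
sleeve: 14.5 × 3.75 = 54.38 → 54.
front: 25 × 3.75 = 93.75 → 94.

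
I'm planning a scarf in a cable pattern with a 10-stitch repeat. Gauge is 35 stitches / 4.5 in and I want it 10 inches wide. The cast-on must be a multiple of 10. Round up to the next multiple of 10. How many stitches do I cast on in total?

80 stitches.

35 / 4.5 = 7.778 sts per inch.
10 × 7.778 = 77.78 sts.
Next multiple of 10: 80.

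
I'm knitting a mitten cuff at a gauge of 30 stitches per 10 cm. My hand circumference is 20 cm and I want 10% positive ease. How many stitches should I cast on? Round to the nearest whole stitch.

Finished = 20 × 1.10 = 22.00 cm.
30 / 10 = 3 sts per cm.
22.00 × 3 = 66.00 sts.

Cast on 66 stitches.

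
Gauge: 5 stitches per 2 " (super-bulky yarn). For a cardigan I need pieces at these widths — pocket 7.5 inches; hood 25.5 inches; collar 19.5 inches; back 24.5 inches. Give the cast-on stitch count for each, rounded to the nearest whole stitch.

pocket 19; hood 64; collar 49; back 61.

Rate = 5/2 = 2.5 sts per in.
pocket: 7.5 × 2.5 = 18.75 → 19.
hood: 25.5 × 2.5 = 63.75 → 64.
collar: 19.5 × 2.5 = 48.75 → 49.
back: 24.5 × 2.5 = 61.25 → 61.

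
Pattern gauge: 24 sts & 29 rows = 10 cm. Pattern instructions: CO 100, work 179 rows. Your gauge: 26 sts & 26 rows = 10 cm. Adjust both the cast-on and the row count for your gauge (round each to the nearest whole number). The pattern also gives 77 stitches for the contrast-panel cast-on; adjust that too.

Stitches: 100 × 26/24 = 108.33 → 108.
Rows: 179 × 26/29 = 160.48 → 160.
contrast-panel cast-on: 77 × 26/24 = 83.42 → 83.

Cast on 108 stitches; work 160 rows; contrast-panel cast-on 83 stitches.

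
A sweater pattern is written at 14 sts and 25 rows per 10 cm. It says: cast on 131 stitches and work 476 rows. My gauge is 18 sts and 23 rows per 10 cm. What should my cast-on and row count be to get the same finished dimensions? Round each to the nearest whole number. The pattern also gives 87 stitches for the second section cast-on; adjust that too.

Cast on 168 stitches; work 438 rows; second section cast-on 112 stitches.

Stitches: 131 × 18/14 = 168.43 → 168.
Rows: 476 × 23/25 = 437.92 → 438.
second section cast-on: 87 × 18/14 = 111.86 → 112.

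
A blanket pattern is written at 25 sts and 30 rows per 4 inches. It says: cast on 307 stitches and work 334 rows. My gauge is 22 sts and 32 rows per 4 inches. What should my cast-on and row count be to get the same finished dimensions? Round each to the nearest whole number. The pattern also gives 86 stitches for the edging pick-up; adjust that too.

Cast on 270 stitches; work 356 rows; edging pick-up 76 stitches.

Stitches: 307 × 22/25 = 270.16 → 270.
Rows: 334 × 32/30 = 356.27 → 356.
edging pick-up: 86 × 22/25 = 75.68 → 76.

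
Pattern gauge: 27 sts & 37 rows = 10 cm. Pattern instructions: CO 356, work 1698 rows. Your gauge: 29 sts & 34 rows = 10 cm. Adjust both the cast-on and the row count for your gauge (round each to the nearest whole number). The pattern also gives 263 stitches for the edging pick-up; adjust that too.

Cast on 382 stitches; work 1560 rows; edging pick-up 282 stitches.

Stitches: 356 × 29/27 = 382.37 → 382.
Rows: 1698 × 34/37 = 1560.32 → 1560.
edging pick-up: 263 × 29/27 = 282.48 → 282.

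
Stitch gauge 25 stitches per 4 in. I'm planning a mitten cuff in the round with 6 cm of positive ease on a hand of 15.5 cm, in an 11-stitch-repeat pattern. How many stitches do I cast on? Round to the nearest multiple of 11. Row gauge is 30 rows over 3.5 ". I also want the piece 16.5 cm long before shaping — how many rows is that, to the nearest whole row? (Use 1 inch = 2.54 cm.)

Cast on 55 stitches; work 56 rows.

Finished = 15.5 + 6 = 21.5 cm.
21.5 cm × 1/2.54 = 8.46 inches.
25/4 = 6.25 sts per in; 8.46 × 6.25 = 52.90 sts.
Nearest multiple of 11 → 55.
16.5 cm = 6.50 inches; × 8.571 = 55.68 → 56 rows.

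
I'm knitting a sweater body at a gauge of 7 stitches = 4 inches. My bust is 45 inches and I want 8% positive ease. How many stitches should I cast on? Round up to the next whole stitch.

Finished = 45 × 1.08 = 48.60 in.
7 / 4 = 1.75 sts per inch.
48.60 × 1.75 = 85.05 sts.
→ 86 sts.

Cast on 86 stitches.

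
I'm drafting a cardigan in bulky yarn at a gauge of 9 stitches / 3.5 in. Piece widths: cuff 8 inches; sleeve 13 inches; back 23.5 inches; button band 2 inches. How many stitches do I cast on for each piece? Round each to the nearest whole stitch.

cuff 21; sleeve 33; back 60; button band 5.

Rate = 9/3.5 = 2.571 sts per in.
cuff: 8 × 2.571 = 20.57 → 21.
sleeve: 13 × 2.571 = 33.43 → 33.
back: 23.5 × 2.571 = 60.43 → 60.
button band: 2 × 2.571 = 5.14 → 5.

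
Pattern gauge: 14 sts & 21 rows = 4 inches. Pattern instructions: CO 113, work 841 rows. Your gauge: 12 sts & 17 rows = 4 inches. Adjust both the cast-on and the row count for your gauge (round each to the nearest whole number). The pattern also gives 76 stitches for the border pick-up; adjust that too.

Stitches: 113 × 12/14 = 96.86 → 97.
Rows: 841 × 17/21 = 680.81 → 681.
border pick-up: 76 × 12/14 = 65.14 → 65.

Cast on 97 stitches; work 681 rows; border pick-up 65 stitches.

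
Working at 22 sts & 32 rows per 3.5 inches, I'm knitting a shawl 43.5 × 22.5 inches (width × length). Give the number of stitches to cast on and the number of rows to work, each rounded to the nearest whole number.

Stitch gauge = 22/3.5 = 6.286 sts/in; 43.5 × 6.286 = 273.43 → 273 sts.
Row gauge = 32/3.5 = 9.143 rows/in; 22.5 × 9.143 = 205.71 → 206 rows.

Cast on 273 stitches and work 206 rows.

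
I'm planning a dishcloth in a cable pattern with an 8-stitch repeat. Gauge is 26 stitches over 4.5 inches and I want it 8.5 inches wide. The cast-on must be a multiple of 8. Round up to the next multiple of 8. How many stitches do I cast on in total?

56 stitches.

26 / 4.5 = 5.778 sts per inch.
8.5 × 5.778 = 49.11 sts.
Next multiple of 8: 56.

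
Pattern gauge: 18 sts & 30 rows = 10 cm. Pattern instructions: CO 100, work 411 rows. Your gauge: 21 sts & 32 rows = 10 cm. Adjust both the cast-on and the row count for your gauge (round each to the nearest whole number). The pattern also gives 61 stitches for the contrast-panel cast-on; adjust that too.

Cast on 117 stitches; work 438 rows; contrast-panel cast-on 71 stitches.

Stitches: 100 × 21/18 = 116.67 → 117.
Rows: 411 × 32/30 = 438.40 → 438.
contrast-panel cast-on: 61 × 21/18 = 71.17 → 71.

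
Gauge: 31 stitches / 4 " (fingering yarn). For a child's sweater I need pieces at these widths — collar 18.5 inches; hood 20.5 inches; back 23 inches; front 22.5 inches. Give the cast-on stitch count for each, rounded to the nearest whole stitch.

Rate = 31/4 = 7.75 sts per in.
collar: 18.5 × 7.75 = 143.38 → 143.
hood: 20.5 × 7.75 = 158.88 → 159.
back: 23 × 7.75 = 178.25 → 178.
front: 22.5 × 7.75 = 174.38 → 174.

collar 143; hood 159; back 178; front 174.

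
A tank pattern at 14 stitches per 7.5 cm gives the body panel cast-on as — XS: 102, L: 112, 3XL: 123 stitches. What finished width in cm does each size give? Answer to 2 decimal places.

XS 54.64 cm; L 60.00 cm; 3XL 65.89 cm.

14/7.5 = 1.867 sts per cm.
XS: 102 / 1.867 = 54.643 → 54.64 cm.
L: 112 / 1.867 = 60.000 → 60.00 cm.
3XL: 123 / 1.867 = 65.893 → 65.89 cm.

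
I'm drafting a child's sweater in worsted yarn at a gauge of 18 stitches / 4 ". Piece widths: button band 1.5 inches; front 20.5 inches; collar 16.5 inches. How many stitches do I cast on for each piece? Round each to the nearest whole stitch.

Rate = 18/4 = 4.5 sts per in.
button band: 1.5 × 4.5 = 6.75 → 7.
front: 20.5 × 4.5 = 92.25 → 92.
collar: 16.5 × 4.5 = 74.25 → 74.

button band 7; front 92; collar 74.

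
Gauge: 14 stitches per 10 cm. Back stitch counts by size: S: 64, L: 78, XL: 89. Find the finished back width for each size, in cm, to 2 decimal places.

14/10 = 1.4 sts per cm.
S: 64 / 1.4 = 45.714 → 45.71 cm.
L: 78 / 1.4 = 55.714 → 55.71 cm.
XL: 89 / 1.4 = 63.571 → 63.57 cm.

S 45.71 cm; L 55.71 cm; XL 63.57 cm.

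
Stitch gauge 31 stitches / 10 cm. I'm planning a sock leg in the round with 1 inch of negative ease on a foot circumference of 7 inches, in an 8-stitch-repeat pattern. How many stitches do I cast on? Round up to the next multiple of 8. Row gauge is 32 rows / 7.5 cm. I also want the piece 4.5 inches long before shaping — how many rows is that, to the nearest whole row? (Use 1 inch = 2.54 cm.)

Cast on 48 stitches; work 49 rows.

Finished = 7 − 1 = 6 inches.
6 inches × 2.54 = 15.24 cm.
31/10 = 3.1 sts per cm; 15.24 × 3.1 = 47.24 sts.
Next multiple of 8 → 48.
4.5 inches = 11.43 cm; × 4.267 = 48.77 → 49 rows.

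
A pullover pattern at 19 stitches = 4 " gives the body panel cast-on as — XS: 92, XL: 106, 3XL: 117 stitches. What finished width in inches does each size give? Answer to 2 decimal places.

XS 19.37 inches; XL 22.32 inches; 3XL 24.63 inches.

19/4 = 4.75 sts per in.
XS: 92 / 4.75 = 19.368 → 19.37 in.
XL: 106 / 4.75 = 22.316 → 22.32 in.
3XL: 117 / 4.75 = 24.632 → 24.63 in.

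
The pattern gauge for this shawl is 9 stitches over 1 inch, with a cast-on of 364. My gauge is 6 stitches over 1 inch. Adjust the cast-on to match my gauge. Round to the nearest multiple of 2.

Scale factor = 6 / 9 = 0.667.
364 × 6 / 9 = 242.67 sts.
→ 242 sts.

Cast on 242 stitches.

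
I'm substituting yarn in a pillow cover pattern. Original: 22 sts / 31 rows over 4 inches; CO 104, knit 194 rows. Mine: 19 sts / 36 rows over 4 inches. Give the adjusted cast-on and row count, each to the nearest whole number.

Stitches: 104 × 19/22 = 89.82 → 90.
Rows: 194 × 36/31 = 225.29 → 225.

Cast on 90 stitches; work 225 rows.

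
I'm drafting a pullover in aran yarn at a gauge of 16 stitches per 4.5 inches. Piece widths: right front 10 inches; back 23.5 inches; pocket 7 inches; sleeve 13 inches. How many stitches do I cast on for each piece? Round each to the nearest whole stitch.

right front 36; back 84; pocket 25; sleeve 46.

Rate = 16/4.5 = 3.556 sts per in.
right front: 10 × 3.556 = 35.56 → 36.
back: 23.5 × 3.556 = 83.56 → 84.
pocket: 7 × 3.556 = 24.89 → 25.
sleeve: 13 × 3.556 = 46.22 → 46.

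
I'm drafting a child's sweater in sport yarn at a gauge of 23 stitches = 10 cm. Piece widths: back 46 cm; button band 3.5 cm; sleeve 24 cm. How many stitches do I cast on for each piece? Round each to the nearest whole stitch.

Rate = 23/10 = 2.3 sts per cm.
back: 46 × 2.3 = 105.80 → 106.
button band: 3.5 × 2.3 = 8.05 → 8.
sleeve: 24 × 2.3 = 55.20 → 55.

back 106; button band 8; sleeve 55.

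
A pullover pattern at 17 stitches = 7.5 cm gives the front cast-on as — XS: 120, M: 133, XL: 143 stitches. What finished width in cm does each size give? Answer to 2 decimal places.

XS 52.94 cm; M 58.68 cm; XL 63.09 cm.

17/7.5 = 2.267 sts per cm.
XS: 120 / 2.267 = 52.941 → 52.94 cm.
M: 133 / 2.267 = 58.676 → 58.68 cm.
XL: 143 / 2.267 = 63.088 → 63.09 cm.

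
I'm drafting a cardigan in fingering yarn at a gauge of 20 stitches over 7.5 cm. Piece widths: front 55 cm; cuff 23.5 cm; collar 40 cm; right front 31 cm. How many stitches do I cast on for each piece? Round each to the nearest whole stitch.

front 147; cuff 63; collar 107; right front 83.

Rate = 20/7.5 = 2.667 sts per cm.
front: 55 × 2.667 = 146.67 → 147.
cuff: 23.5 × 2.667 = 62.67 → 63.
collar: 40 × 2.667 = 106.67 → 107.
right front: 31 × 2.667 = 82.67 → 83.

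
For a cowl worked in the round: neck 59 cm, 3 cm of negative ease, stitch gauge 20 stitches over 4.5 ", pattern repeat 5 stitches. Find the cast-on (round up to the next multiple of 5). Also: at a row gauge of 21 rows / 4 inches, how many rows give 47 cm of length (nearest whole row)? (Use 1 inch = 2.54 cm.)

Finished = 59 − 3 = 56 cm.
56 cm × 1/2.54 = 22.05 inches.
20/4.5 = 4.444 sts per in; 22.05 × 4.444 = 97.99 sts.
Next multiple of 5 → 100.
47 cm = 18.50 inches; × 5.25 = 97.15 → 97 rows.

Cast on 100 stitches; work 97 rows.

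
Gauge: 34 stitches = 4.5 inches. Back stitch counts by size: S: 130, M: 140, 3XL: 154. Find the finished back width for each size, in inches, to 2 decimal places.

34/4.5 = 7.556 sts per in.
S: 130 / 7.556 = 17.206 → 17.21 in.
M: 140 / 7.556 = 18.529 → 18.53 in.
3XL: 154 / 7.556 = 20.382 → 20.38 in.

S 17.21 inches; M 18.53 inches; 3XL 20.38 inches.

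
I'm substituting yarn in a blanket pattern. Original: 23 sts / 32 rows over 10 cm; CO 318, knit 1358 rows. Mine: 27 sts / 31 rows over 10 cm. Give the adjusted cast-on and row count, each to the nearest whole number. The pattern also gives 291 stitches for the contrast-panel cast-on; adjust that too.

Stitches: 318 × 27/23 = 373.30 → 373.
Rows: 1358 × 31/32 = 1315.56 → 1316.
contrast-panel cast-on: 291 × 27/23 = 341.61 → 342.

Cast on 373 stitches; work 1316 rows; contrast-panel cast-on 342 stitches.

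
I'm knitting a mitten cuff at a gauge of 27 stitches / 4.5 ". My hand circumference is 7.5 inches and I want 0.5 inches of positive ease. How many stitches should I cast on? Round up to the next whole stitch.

Finished = 7.5 + 0.5 = 8 in.
27 / 4.5 = 6 sts per inch.
8.00 × 6 = 48.00 sts.

Cast on 48 stitches.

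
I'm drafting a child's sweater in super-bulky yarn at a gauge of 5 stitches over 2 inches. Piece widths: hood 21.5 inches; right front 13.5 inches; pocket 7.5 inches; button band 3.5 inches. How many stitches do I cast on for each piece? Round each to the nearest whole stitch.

hood 54; right front 34; pocket 19; button band 9.

Rate = 5/2 = 2.5 sts per in.
hood: 21.5 × 2.5 = 53.75 → 54.
right front: 13.5 × 2.5 = 33.75 → 34.
pocket: 7.5 × 2.5 = 18.75 → 19.
button band: 3.5 × 2.5 = 8.75 → 9.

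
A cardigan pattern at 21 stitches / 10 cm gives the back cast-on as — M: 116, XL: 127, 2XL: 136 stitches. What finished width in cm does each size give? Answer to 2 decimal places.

21/10 = 2.1 sts per cm.
M: 116 / 2.1 = 55.238 → 55.24 cm.
XL: 127 / 2.1 = 60.476 → 60.48 cm.
2XL: 136 / 2.1 = 64.762 → 64.76 cm.

M 55.24 cm; XL 60.48 cm; 2XL 64.76 cm.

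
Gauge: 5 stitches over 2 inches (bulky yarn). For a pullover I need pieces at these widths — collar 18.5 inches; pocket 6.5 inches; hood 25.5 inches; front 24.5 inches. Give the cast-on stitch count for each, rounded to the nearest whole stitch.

collar 46; pocket 16; hood 64; front 61.

Rate = 5/2 = 2.5 sts per in.
collar: 18.5 × 2.5 = 46.25 → 46.
pocket: 6.5 × 2.5 = 16.25 → 16.
hood: 25.5 × 2.5 = 63.75 → 64.
front: 24.5 × 2.5 = 61.25 → 61.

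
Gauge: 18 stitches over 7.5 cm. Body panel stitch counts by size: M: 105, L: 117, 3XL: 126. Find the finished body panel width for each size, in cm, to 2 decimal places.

M 43.75 cm; L 48.75 cm; 3XL 52.50 cm.

18/7.5 = 2.4 sts per cm.
M: 105 / 2.4 = 43.750 → 43.75 cm.
L: 117 / 2.4 = 48.750 → 48.75 cm.
3XL: 126 / 2.4 = 52.500 → 52.50 cm.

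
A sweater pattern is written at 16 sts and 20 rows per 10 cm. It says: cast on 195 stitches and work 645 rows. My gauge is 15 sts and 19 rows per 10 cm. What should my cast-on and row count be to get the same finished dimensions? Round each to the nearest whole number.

Stitches: 195 × 15/16 = 182.81 → 183.
Rows: 645 × 19/20 = 612.75 → 613.

Cast on 183 stitches; work 613 rows.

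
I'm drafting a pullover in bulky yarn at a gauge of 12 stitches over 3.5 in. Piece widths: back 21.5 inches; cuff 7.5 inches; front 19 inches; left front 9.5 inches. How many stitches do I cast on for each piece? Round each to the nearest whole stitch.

back 74; cuff 26; front 65; left front 33.

Rate = 12/3.5 = 3.429 sts per in.
back: 21.5 × 3.429 = 73.71 → 74.
cuff: 7.5 × 3.429 = 25.71 → 26.
front: 19 × 3.429 = 65.14 → 65.
left front: 9.5 × 3.429 = 32.57 → 33.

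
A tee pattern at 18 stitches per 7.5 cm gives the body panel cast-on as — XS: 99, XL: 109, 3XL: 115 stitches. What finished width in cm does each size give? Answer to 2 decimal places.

18/7.5 = 2.4 sts per cm.
XS: 99 / 2.4 = 41.250 → 41.25 cm.
XL: 109 / 2.4 = 45.417 → 45.42 cm.
3XL: 115 / 2.4 = 47.917 → 47.92 cm.

XS 41.25 cm; XL 45.42 cm; 3XL 47.92 cm.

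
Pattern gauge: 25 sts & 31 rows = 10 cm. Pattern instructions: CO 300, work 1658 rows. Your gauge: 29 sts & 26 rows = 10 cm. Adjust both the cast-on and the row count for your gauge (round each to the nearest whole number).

Cast on 348 stitches; work 1391 rows.

Stitches: 300 × 29/25 = 348.00 → 348.
Rows: 1658 × 26/31 = 1390.58 → 1391.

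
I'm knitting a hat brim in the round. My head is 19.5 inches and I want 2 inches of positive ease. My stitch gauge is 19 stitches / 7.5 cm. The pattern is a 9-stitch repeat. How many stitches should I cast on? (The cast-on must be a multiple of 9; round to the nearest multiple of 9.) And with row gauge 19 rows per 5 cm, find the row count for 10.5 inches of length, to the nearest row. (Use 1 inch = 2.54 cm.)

Cast on 135 stitches; work 101 rows.

Finished = 19.5 + 2 = 21.5 inches.
21.5 inches × 2.54 = 54.61 cm.
19/7.5 = 2.533 sts per cm; 54.61 × 2.533 = 138.35 sts.
Nearest multiple of 9 → 135.
10.5 inches = 26.67 cm; × 3.8 = 101.35 → 101 rows.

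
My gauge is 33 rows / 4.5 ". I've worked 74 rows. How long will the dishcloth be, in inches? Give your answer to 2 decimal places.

10.09 inches.

33 rows / 4.5 inch = 7.333 rows per inch.
74 / 7.333 = 10.091 inches.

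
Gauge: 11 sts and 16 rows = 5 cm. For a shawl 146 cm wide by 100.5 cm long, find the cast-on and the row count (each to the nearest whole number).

Stitch gauge = 11/5 = 2.2 sts/cm; 146 × 2.2 = 321.20 → 321 sts.
Row gauge = 16/5 = 3.2 rows/cm; 100.5 × 3.2 = 321.60 → 322 rows.

Cast on 321 stitches and work 322 rows.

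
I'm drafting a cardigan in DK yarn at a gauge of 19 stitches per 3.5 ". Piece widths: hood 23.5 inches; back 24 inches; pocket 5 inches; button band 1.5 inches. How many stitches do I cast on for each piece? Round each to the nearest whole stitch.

hood 128; back 130; pocket 27; button band 8.

Rate = 19/3.5 = 5.429 sts per in.
hood: 23.5 × 5.429 = 127.57 → 128.
back: 24 × 5.429 = 130.29 → 130.
pocket: 5 × 5.429 = 27.14 → 27.
button band: 1.5 × 5.429 = 8.14 → 8.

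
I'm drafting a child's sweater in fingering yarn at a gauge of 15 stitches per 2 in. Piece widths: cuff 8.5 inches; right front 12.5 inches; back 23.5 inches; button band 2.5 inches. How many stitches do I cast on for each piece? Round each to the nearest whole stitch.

Rate = 15/2 = 7.5 sts per in.
cuff: 8.5 × 7.5 = 63.75 → 64.
right front: 12.5 × 7.5 = 93.75 → 94.
back: 23.5 × 7.5 = 176.25 → 176.
button band: 2.5 × 7.5 = 18.75 → 19.

cuff 64; right front 94; back 176; button band 19.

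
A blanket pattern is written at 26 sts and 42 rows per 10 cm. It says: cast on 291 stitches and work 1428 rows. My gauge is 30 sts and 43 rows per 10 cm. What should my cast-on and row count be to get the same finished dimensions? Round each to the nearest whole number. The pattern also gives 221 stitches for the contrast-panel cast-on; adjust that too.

Cast on 336 stitches; work 1462 rows; contrast-panel cast-on 255 stitches.

Stitches: 291 × 30/26 = 335.77 → 336.
Rows: 1428 × 43/42 = 1462.00 → 1462.
contrast-panel cast-on: 221 × 30/26 = 255.00 → 255.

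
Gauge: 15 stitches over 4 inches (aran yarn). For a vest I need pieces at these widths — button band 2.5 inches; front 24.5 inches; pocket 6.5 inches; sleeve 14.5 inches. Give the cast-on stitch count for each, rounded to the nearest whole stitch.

button band 9; front 92; pocket 24; sleeve 54.

Rate = 15/4 = 3.75 sts per in.
button band: 2.5 × 3.75 = 9.38 → 9.
front: 24.5 × 3.75 = 91.88 → 92.
pocket: 6.5 × 3.75 = 24.38 → 24.
sleeve: 14.5 × 3.75 = 54.38 → 54.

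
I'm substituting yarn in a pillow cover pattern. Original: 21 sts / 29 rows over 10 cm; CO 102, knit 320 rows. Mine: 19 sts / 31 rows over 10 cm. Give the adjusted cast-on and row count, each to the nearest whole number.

Stitches: 102 × 19/21 = 92.29 → 92.
Rows: 320 × 31/29 = 342.07 → 342.

Cast on 92 stitches; work 342 rows.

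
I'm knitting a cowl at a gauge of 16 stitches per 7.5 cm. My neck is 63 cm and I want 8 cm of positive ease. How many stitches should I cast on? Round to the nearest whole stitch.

151 stitches.

Finished = 63 + 8 = 71 cm.
16 / 7.5 = 2.133 sts per cm.
71.00 × 2.133 = 151.47 sts.
→ 151 sts.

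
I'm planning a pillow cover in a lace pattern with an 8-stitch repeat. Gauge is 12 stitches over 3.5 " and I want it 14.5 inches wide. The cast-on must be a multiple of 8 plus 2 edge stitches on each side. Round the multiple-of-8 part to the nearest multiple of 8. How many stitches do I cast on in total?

12 / 3.5 = 3.429 sts per inch.
14.5 × 3.429 = 49.71 sts.
Less 4 edge sts → 45.71 for the repeat.
Nearest multiple of 8: 48.
Add back 4 edge sts → 52.

Cast on 52 stitches.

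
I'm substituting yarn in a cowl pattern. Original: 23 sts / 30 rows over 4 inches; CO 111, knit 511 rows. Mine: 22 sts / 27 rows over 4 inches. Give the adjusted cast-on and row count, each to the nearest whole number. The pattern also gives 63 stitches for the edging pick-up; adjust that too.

Cast on 106 stitches; work 460 rows; edging pick-up 60 stitches.

Stitches: 111 × 22/23 = 106.17 → 106.
Rows: 511 × 27/30 = 459.90 → 460.
edging pick-up: 63 × 22/23 = 60.26 → 60.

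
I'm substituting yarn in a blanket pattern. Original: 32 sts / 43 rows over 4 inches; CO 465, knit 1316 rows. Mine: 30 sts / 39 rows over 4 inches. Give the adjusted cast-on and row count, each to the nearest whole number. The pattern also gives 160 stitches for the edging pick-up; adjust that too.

Cast on 436 stitches; work 1194 rows; edging pick-up 150 stitches.

Stitches: 465 × 30/32 = 435.94 → 436.
Rows: 1316 × 39/43 = 1193.58 → 1194.
edging pick-up: 160 × 30/32 = 150.00 → 150.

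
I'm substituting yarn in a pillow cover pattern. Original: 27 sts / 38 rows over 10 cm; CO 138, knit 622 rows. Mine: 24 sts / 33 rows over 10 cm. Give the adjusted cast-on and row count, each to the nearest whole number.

Cast on 123 stitches; work 540 rows.

Stitches: 138 × 24/27 = 122.67 → 123.
Rows: 622 × 33/38 = 540.16 → 540.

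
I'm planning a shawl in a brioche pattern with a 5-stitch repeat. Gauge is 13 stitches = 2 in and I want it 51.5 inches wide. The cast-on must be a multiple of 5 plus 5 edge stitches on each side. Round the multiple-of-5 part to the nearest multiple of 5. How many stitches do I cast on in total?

13 / 2 = 6.5 sts per inch.
51.5 × 6.5 = 334.75 sts.
Less 10 edge sts → 324.75 for the repeat.
Nearest multiple of 5: 325.
Add back 10 edge sts → 335.

CO 335 sts.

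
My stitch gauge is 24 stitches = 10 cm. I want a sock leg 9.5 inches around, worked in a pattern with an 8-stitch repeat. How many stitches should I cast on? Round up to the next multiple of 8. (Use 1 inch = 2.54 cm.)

9.5 in = 9.5 × 2.54 = 24.13 cm.
24 / 10 = 2.4 sts/cm.
24.13 × 2.4 = 57.91 sts.
→ 64.

64 stitches.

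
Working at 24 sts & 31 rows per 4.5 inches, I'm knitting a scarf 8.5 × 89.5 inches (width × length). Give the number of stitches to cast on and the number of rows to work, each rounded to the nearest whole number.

Cast on 45 stitches and work 617 rows.

Stitch gauge = 24/4.5 = 5.333 sts/in; 8.5 × 5.333 = 45.33 → 45 sts.
Row gauge = 31/4.5 = 6.889 rows/in; 89.5 × 6.889 = 616.56 → 617 rows.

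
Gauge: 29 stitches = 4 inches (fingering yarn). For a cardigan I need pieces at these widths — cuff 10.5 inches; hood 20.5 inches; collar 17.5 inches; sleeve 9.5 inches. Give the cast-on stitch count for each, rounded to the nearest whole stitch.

cuff 76; hood 149; collar 127; sleeve 69.

Rate = 29/4 = 7.25 sts per in.
cuff: 10.5 × 7.25 = 76.12 → 76.
hood: 20.5 × 7.25 = 148.62 → 149.
collar: 17.5 × 7.25 = 126.88 → 127.
sleeve: 9.5 × 7.25 = 68.88 → 69.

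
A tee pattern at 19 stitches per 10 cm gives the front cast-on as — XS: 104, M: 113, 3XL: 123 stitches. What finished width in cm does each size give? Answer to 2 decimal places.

XS 54.74 cm; M 59.47 cm; 3XL 64.74 cm.

19/10 = 1.9 sts per cm.
XS: 104 / 1.9 = 54.737 → 54.74 cm.
M: 113 / 1.9 = 59.474 → 59.47 cm.
3XL: 123 / 1.9 = 64.737 → 64.74 cm.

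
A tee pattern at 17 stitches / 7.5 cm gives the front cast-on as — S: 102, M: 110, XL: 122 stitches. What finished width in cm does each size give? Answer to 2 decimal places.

S 45.00 cm; M 48.53 cm; XL 53.82 cm.

17/7.5 = 2.267 sts per cm.
S: 102 / 2.267 = 45.000 → 45.00 cm.
M: 110 / 2.267 = 48.529 → 48.53 cm.
XL: 122 / 2.267 = 53.824 → 53.82 cm.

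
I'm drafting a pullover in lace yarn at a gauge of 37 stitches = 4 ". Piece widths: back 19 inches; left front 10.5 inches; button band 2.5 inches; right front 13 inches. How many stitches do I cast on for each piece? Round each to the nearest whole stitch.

Rate = 37/4 = 9.25 sts per in.
back: 19 × 9.25 = 175.75 → 176.
left front: 10.5 × 9.25 = 97.12 → 97.
button band: 2.5 × 9.25 = 23.12 → 23.
right front: 13 × 9.25 = 120.25 → 120.

back 176; left front 97; button band 23; right front 120.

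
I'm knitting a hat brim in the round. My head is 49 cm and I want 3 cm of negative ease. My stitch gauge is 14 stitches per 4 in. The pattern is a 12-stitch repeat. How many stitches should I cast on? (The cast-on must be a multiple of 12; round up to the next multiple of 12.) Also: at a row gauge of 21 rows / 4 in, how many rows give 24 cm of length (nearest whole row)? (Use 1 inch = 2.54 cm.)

Cast on 72 stitches; work 50 rows.

Finished = 49 − 3 = 46 cm.
46 cm × 1/2.54 = 18.11 inches.
14/4 = 3.5 sts per in; 18.11 × 3.5 = 63.39 sts.
Next multiple of 12 → 72.
24 cm = 9.45 inches; × 5.25 = 49.61 → 50 rows.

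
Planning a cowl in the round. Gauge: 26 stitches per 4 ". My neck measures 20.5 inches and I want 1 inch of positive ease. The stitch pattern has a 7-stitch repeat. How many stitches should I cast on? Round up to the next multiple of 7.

Finished = 20.5 + 1 = 21.5 inches.
26 / 4 = 6.5 sts/in.
21.5 × 6.5 = 139.75 sts.
Next multiple of 7: 140.

140 stitches.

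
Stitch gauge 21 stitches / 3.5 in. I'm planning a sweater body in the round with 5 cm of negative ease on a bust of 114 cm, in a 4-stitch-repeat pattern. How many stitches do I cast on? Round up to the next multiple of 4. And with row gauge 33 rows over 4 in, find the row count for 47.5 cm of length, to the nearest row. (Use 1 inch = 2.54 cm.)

Cast on 260 stitches; work 154 rows.

Finished = 114 − 5 = 109 cm.
109 cm × 1/2.54 = 42.91 inches.
21/3.5 = 6 sts per in; 42.91 × 6 = 257.48 sts.
Next multiple of 4 → 260.
47.5 cm = 18.70 inches; × 8.25 = 154.28 → 154 rows.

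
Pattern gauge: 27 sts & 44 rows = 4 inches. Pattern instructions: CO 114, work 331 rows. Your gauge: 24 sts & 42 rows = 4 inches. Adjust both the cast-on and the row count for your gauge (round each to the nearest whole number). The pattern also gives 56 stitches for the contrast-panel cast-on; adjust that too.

Stitches: 114 × 24/27 = 101.33 → 101.
Rows: 331 × 42/44 = 315.95 → 316.
contrast-panel cast-on: 56 × 24/27 = 49.78 → 50.

Cast on 101 stitches; work 316 rows; contrast-panel cast-on 50 stitches.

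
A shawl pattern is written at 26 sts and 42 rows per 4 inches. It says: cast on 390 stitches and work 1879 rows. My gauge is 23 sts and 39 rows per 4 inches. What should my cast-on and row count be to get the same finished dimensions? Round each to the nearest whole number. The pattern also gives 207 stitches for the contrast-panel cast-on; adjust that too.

Stitches: 390 × 23/26 = 345.00 → 345.
Rows: 1879 × 39/42 = 1744.79 → 1745.
contrast-panel cast-on: 207 × 23/26 = 183.12 → 183.

Cast on 345 stitches; work 1745 rows; contrast-panel cast-on 183 stitches.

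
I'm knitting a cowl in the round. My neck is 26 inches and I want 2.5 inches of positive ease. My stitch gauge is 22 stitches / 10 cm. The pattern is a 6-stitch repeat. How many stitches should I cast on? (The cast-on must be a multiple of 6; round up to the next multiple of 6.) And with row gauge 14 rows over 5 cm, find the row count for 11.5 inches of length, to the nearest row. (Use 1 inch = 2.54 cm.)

Finished = 26 + 2.5 = 28.5 inches.
28.5 inches × 2.54 = 72.39 cm.
22/10 = 2.2 sts per cm; 72.39 × 2.2 = 159.26 sts.
Next multiple of 6 → 162.
11.5 inches = 29.21 cm; × 2.8 = 81.79 → 82 rows.

Cast on 162 stitches; work 82 rows.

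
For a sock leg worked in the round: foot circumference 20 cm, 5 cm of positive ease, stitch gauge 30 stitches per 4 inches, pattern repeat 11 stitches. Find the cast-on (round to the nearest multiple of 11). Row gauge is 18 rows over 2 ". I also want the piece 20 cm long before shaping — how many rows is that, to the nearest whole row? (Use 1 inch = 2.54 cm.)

Cast on 77 stitches; work 71 rows.

Finished = 20 + 5 = 25 cm.
25 cm × 1/2.54 = 9.84 inches.
30/4 = 7.5 sts per in; 9.84 × 7.5 = 73.82 sts.
Nearest multiple of 11 → 77.
20 cm = 7.87 inches; × 9 = 70.87 → 71 rows.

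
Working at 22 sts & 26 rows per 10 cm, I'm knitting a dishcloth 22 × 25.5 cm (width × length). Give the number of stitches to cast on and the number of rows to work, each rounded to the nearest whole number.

Cast on 48 stitches and work 66 rows.

Stitch gauge = 22/10 = 2.2 sts/cm; 22 × 2.2 = 48.40 → 48 sts.
Row gauge = 26/10 = 2.6 rows/cm; 25.5 × 2.6 = 66.30 → 66 rows.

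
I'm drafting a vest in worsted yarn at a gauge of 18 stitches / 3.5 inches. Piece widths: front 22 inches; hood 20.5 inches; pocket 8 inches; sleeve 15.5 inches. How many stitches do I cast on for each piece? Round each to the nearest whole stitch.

front 113; hood 105; pocket 41; sleeve 80.

Rate = 18/3.5 = 5.143 sts per in.
front: 22 × 5.143 = 113.14 → 113.
hood: 20.5 × 5.143 = 105.43 → 105.
pocket: 8 × 5.143 = 41.14 → 41.
sleeve: 15.5 × 5.143 = 79.71 → 80.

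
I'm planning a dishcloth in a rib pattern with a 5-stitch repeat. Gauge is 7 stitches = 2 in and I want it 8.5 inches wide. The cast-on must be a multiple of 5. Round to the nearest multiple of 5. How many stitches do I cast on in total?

7 / 2 = 3.5 sts per inch.
8.5 × 3.5 = 29.75 sts.
Nearest multiple of 5: 30.

Cast on 30 stitches.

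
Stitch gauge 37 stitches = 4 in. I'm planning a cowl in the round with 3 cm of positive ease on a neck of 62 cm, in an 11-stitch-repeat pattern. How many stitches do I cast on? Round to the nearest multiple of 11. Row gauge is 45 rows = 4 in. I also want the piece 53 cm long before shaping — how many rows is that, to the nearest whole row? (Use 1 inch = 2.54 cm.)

Cast on 242 stitches; work 235 rows.

Finished = 62 + 3 = 65 cm.
65 cm × 1/2.54 = 25.59 inches.
37/4 = 9.25 sts per in; 25.59 × 9.25 = 236.71 sts.
Nearest multiple of 11 → 242.
53 cm = 20.87 inches; × 11.25 = 234.74 → 235 rows.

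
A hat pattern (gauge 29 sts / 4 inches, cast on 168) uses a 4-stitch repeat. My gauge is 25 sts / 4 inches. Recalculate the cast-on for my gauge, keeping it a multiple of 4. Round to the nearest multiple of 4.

168 × 25 / 29 = 144.83.
Nearest multiple of 4: 144.

CO 144 sts.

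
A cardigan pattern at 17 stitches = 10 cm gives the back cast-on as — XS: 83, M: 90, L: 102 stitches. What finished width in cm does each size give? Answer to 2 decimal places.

17/10 = 1.7 sts per cm.
XS: 83 / 1.7 = 48.824 → 48.82 cm.
M: 90 / 1.7 = 52.941 → 52.94 cm.
L: 102 / 1.7 = 60.000 → 60.00 cm.

XS 48.82 cm; M 52.94 cm; L 60.00 cm.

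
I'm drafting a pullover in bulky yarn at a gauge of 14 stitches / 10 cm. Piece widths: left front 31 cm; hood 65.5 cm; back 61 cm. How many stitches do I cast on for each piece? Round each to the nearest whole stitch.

Rate = 14/10 = 1.4 sts per cm.
left front: 31 × 1.4 = 43.40 → 43.
hood: 65.5 × 1.4 = 91.70 → 92.
back: 61 × 1.4 = 85.40 → 85.

left front 43; hood 92; back 85.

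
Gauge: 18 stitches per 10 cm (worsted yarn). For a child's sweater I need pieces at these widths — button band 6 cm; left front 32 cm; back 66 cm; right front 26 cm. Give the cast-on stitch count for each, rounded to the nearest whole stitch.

Rate = 18/10 = 1.8 sts per cm.
button band: 6 × 1.8 = 10.80 → 11.
left front: 32 × 1.8 = 57.60 → 58.
back: 66 × 1.8 = 118.80 → 119.
right front: 26 × 1.8 = 46.80 → 47.

button band 11; left front 58; back 119; right front 47.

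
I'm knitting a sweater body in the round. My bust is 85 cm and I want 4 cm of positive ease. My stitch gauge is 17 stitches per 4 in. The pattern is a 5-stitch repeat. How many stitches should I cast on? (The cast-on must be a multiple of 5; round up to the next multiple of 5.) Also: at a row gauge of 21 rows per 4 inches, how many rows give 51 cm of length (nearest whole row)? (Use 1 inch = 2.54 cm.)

Cast on 150 stitches; work 105 rows.

Finished = 85 + 4 = 89 cm.
89 cm × 1/2.54 = 35.04 inches.
17/4 = 4.25 sts per in; 35.04 × 4.25 = 148.92 sts.
Next multiple of 5 → 150.
51 cm = 20.08 inches; × 5.25 = 105.41 → 105 rows.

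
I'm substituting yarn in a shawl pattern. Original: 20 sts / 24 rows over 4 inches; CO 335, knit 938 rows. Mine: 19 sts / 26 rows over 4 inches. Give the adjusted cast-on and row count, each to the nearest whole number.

Stitches: 335 × 19/20 = 318.25 → 318.
Rows: 938 × 26/24 = 1016.17 → 1016.

Cast on 318 stitches; work 1016 rows.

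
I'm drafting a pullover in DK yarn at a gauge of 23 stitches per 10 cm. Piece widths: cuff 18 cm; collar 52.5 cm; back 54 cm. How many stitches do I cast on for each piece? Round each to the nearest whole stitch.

cuff 41; collar 121; back 124.

Rate = 23/10 = 2.3 sts per cm.
cuff: 18 × 2.3 = 41.40 → 41.
collar: 52.5 × 2.3 = 120.75 → 121.
back: 54 × 2.3 = 124.20 → 124.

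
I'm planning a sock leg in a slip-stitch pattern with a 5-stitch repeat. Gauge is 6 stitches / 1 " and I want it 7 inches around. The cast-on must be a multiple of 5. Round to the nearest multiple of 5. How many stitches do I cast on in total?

6 / 1 = 6 sts per inch.
7 × 6 = 42.00 sts.
Nearest multiple of 5: 40.

Cast on 40 stitches.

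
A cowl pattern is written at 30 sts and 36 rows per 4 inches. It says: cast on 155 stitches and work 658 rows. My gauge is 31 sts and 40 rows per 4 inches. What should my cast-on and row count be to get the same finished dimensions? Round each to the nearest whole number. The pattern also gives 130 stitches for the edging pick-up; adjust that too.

Cast on 160 stitches; work 731 rows; edging pick-up 134 stitches.

Stitches: 155 × 31/30 = 160.17 → 160.
Rows: 658 × 40/36 = 731.11 → 731.
edging pick-up: 130 × 31/30 = 134.33 → 134.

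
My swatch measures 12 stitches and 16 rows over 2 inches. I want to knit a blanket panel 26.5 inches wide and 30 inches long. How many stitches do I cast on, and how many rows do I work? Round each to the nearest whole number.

Stitch gauge = 12/2 = 6 sts/in; 26.5 × 6 = 159.00 → 159 sts.
Row gauge = 16/2 = 8 rows/in; 30 × 8 = 240.00 → 240 rows.

Cast on 159 stitches and work 240 rows.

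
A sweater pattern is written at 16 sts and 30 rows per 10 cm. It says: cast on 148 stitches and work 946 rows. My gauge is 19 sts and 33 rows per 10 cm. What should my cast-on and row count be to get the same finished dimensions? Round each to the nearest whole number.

Stitches: 148 × 19/16 = 175.75 → 176.
Rows: 946 × 33/30 = 1040.60 → 1041.

Cast on 176 stitches; work 1041 rows.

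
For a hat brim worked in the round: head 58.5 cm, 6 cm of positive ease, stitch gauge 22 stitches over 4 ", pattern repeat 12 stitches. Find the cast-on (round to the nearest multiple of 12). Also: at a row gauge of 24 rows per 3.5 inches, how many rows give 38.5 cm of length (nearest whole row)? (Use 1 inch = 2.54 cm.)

Finished = 58.5 + 6 = 64.5 cm.
64.5 cm × 1/2.54 = 25.39 inches.
22/4 = 5.5 sts per in; 25.39 × 5.5 = 139.67 sts.
Nearest multiple of 12 → 144.
38.5 cm = 15.16 inches; × 6.857 = 103.94 → 104 rows.

Cast on 144 stitches; work 104 rows.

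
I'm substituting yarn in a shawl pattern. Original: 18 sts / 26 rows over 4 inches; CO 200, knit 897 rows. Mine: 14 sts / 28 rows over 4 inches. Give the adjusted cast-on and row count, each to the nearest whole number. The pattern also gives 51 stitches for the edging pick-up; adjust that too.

Stitches: 200 × 14/18 = 155.56 → 156.
Rows: 897 × 28/26 = 966.00 → 966.
edging pick-up: 51 × 14/18 = 39.67 → 40.

Cast on 156 stitches; work 966 rows; edging pick-up 40 stitches.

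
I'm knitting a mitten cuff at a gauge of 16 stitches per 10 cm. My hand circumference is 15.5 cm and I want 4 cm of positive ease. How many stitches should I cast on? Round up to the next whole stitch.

32 stitches.

Finished = 15.5 + 4 = 19.5 cm.
16 / 10 = 1.6 sts per cm.
19.50 × 1.6 = 31.20 sts.
→ 32 sts.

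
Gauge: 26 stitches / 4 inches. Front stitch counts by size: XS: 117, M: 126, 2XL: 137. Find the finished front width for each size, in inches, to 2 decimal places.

26/4 = 6.5 sts per in.
XS: 117 / 6.5 = 18.000 → 18.00 in.
M: 126 / 6.5 = 19.385 → 19.38 in.
2XL: 137 / 6.5 = 21.077 → 21.08 in.

XS 18.00 inches; M 19.38 inches; 2XL 21.08 inches.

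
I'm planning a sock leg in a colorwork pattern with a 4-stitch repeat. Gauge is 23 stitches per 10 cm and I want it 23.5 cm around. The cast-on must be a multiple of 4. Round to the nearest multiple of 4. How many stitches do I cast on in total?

CO 56 sts.

23 / 10 = 2.3 sts per cm.
23.5 × 2.3 = 54.05 sts.
Nearest multiple of 4: 56.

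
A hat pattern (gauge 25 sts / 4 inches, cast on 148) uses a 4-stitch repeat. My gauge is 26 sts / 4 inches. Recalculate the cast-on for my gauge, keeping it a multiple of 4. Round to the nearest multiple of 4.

148 × 26 / 25 = 153.92.
Nearest multiple of 4: 152.

Cast on 152 stitches.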